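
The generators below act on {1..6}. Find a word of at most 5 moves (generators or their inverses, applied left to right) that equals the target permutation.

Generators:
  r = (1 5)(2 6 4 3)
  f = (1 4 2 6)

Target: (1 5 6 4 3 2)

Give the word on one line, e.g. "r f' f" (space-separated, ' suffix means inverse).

f f r f r'

  after f: (1 4 2 6)
  after f: (1 2)(4 6)
  after r: (1 6 3 2 5)
  after f: (2 5 4)(3 6)
  after r': (1 5 6 4 3 2)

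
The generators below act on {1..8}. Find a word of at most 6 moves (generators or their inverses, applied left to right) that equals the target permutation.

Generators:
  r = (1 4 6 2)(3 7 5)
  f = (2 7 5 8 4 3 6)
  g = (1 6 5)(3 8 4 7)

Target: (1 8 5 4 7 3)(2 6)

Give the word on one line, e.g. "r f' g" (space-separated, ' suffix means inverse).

g f' f' f' r

  after g: (1 6 5)(3 8 4 7)
  after f': (1 3 5)(2 6 7 4)
  after f': (1 4 6 2 3 7 8 5)
  after f': (1 8 7 5)(2 4 3)
  after r: (1 8 5 4 7 3)(2 6)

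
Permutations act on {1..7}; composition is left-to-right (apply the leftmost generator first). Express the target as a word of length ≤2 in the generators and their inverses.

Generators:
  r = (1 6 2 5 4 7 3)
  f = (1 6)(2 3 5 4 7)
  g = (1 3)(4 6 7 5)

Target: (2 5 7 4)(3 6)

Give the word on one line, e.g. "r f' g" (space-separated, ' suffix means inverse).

g r

  after g: (1 3)(4 6 7 5)
  after r: (2 5 7 4)(3 6)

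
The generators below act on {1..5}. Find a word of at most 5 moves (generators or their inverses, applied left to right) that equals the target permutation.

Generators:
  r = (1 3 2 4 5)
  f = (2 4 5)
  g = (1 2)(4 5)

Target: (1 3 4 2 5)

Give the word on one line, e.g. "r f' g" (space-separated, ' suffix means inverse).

g' f r' g' r

  after g': (1 2)(4 5)
  after f: (1 4 2)
  after r': (1 2 5 4 3)
  after g': (2 4 3)
  after r: (1 3 4 2 5)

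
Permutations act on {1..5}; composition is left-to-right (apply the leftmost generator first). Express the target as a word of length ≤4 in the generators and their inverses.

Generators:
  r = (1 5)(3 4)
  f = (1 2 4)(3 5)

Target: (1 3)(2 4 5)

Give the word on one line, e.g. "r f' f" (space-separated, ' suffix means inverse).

  after r: (1 5)(3 4)
  after f: (1 3)(2 4 5)
  after r: (1 4)(2 3 5)
  after r: (1 3)(2 4 5)

r f r r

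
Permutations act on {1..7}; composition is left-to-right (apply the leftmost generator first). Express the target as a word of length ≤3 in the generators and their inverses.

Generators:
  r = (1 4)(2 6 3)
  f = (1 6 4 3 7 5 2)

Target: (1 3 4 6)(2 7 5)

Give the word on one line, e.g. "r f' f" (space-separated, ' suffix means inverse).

r' f

  after r': (1 4)(2 3 6)
  after f: (1 3 4 6)(2 7 5)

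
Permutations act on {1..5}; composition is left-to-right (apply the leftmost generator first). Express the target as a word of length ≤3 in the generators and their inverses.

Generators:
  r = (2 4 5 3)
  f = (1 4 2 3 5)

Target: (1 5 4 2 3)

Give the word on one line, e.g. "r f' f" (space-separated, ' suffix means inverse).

r r f'

  after r: (2 4 5 3)
  after r: (2 5)(3 4)
  after f': (1 5 4 2 3)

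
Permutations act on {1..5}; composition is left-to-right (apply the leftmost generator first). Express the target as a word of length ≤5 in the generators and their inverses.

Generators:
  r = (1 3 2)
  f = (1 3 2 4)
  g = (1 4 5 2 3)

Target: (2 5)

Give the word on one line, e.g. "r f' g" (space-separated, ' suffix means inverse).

  after g': (1 3 2 5 4)
  after r': (2 5 4)
  after f: (1 3 2 5)
  after r': (2 5)

g' r' f r'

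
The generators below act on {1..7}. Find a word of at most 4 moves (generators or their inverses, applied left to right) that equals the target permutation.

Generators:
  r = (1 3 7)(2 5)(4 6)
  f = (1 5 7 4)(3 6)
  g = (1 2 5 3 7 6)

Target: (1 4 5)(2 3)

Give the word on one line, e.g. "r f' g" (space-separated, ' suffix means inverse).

r' f g'

  after r': (1 7 3)(2 5)(4 6)
  after f: (1 4 3 5 2 7 6)
  after g': (1 4 5)(2 3)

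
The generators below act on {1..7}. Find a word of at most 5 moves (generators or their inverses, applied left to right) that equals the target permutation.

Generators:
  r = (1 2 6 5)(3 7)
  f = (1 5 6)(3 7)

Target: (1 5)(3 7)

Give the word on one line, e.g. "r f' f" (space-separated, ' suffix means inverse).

  after r': (1 5 6 2)(3 7)
  after f: (1 6 2 5)
  after r: (1 5 2)(3 7)
  after r: (5 6)
  after f: (1 5)(3 7)

r' f r r f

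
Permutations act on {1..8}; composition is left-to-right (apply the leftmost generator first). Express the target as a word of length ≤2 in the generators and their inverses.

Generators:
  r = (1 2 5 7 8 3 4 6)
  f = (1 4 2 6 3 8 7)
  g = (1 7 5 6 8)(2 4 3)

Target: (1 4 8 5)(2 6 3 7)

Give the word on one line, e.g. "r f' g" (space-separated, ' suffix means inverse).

  after r': (1 6 4 3 8 7 5 2)
  after r': (1 4 8 5)(2 6 3 7)

r' r'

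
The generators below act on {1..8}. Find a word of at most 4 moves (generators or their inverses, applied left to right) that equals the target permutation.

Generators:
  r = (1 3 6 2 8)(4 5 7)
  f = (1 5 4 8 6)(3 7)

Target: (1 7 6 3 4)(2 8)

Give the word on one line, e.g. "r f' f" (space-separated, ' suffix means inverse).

  after f: (1 5 4 8 6)(3 7)
  after r: (1 7 6 3 4)(2 8)

f r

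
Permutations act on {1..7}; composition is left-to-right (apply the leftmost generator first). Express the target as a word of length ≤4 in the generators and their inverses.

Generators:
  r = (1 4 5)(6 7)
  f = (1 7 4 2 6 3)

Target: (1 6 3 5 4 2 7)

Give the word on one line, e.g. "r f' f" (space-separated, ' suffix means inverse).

f r'

  after f: (1 7 4 2 6 3)
  after r': (1 6 3 5 4 2 7)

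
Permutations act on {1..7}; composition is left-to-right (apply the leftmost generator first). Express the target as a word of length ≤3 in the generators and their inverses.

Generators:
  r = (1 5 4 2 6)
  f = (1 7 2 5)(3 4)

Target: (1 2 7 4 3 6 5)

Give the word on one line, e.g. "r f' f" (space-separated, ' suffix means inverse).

  after f': (1 5 2 7)(3 4)
  after r: (1 4 3 2 7 5 6)
  after r: (1 2 7 4 3 6 5)

f' r r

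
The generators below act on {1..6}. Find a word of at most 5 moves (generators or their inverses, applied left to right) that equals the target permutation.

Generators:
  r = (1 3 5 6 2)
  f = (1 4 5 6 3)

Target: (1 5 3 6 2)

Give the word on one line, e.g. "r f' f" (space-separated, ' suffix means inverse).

f r f r f'

  after f: (1 4 5 6 3)
  after r: (1 4 6 5 2)
  after f: (1 5 2 4 3)
  after r: (1 6 2 4 5)
  after f': (1 5 3 6 2)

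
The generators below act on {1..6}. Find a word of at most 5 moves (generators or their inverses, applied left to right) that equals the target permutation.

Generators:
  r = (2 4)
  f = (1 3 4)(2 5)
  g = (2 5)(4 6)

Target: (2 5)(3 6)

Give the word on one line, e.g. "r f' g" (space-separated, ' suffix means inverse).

f g' f' g' g'

  after f: (1 3 4)(2 5)
  after g': (1 3 6 4)
  after f': (2 5)(3 6)
  after g': (3 4 6)
  after g': (2 5)(3 6)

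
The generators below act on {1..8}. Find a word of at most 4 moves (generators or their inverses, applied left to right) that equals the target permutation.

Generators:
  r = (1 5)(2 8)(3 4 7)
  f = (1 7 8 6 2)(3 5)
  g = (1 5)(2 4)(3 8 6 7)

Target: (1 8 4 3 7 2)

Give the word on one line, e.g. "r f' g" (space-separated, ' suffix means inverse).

r g f f

  after r: (1 5)(2 8)(3 4 7)
  after g: (2 6 7 8 4 3)
  after f: (1 7 6 8 4 5 3)
  after f: (1 8 4 3 7 2)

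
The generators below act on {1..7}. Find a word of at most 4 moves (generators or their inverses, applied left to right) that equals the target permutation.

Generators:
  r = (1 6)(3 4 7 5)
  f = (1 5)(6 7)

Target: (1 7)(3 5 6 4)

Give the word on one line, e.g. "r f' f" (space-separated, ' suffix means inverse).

  after f: (1 5)(6 7)
  after r': (1 7)(3 5 6 4)

f r'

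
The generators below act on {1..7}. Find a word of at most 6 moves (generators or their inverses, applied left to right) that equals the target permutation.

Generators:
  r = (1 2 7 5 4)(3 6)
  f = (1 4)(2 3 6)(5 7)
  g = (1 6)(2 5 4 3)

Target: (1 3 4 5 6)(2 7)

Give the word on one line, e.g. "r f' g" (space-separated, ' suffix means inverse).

r r r g' f

  after r: (1 2 7 5 4)(3 6)
  after r: (1 7 4 2 5)
  after r: (1 5 2 4 7)(3 6)
  after g': (1 2 5 3)(4 7 6)
  after f: (1 3 4 5 6)(2 7)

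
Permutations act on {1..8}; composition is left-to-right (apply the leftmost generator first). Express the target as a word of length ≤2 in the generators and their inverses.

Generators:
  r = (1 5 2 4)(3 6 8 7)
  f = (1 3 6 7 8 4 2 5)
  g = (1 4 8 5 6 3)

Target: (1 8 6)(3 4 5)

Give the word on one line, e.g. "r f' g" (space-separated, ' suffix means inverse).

  after g: (1 4 8 5 6 3)
  after g: (1 8 6)(3 4 5)

g g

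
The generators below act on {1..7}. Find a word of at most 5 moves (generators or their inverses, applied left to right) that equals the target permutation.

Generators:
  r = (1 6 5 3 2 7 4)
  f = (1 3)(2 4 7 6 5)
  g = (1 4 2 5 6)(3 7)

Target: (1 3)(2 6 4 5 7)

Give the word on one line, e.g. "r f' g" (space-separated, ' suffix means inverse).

  after f: (1 3)(2 4 7 6 5)
  after f: (2 7 5 4 6)
  after f: (1 3)(2 6 4 5 7)

f f f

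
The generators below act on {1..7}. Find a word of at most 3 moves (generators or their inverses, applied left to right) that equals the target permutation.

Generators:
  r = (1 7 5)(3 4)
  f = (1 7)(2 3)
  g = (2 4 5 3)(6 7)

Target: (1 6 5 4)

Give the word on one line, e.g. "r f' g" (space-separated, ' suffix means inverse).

f g r

  after f: (1 7)(2 3)
  after g: (1 6 7)(3 4 5)
  after r: (1 6 5 4)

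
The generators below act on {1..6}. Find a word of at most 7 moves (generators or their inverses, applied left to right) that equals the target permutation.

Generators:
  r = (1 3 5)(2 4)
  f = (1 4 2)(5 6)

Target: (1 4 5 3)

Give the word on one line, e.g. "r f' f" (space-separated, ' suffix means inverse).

  after f': (1 2 4)(5 6)
  after f': (1 4 2)
  after f': (5 6)
  after f': (1 2 4)
  after r': (1 4 5 3)

f' f' f' f' r'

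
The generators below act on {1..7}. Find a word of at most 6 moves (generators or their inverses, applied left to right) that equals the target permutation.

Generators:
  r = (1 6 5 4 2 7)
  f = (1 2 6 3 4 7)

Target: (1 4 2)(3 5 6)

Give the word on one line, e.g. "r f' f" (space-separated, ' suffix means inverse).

r' f r' f'

  after r': (1 7 2 4 5 6)
  after f: (2 7 6)(3 4 5)
  after r': (1 7)(3 5)(4 6)
  after f': (1 4 2)(3 5 6)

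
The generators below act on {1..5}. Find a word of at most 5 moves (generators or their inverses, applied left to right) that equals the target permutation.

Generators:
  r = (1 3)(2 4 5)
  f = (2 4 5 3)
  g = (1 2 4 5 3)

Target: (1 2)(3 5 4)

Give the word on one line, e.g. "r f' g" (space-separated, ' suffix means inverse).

r' g r f

  after r': (1 3)(2 5 4)
  after g: (2 3)
  after r: (1 3 4 5 2)
  after f: (1 2)(3 5 4)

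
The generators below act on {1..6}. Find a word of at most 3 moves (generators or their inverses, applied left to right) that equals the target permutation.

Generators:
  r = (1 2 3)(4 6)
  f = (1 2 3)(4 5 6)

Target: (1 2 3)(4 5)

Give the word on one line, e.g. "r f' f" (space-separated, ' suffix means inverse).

  after r': (1 3 2)(4 6)
  after f': (1 2 3)(4 5)

r' f'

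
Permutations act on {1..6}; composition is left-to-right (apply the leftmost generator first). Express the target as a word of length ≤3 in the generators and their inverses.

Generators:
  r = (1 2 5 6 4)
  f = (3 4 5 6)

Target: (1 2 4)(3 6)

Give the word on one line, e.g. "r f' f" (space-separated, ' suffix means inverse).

  after r: (1 2 5 6 4)
  after f': (1 2 4)(3 6)

r f'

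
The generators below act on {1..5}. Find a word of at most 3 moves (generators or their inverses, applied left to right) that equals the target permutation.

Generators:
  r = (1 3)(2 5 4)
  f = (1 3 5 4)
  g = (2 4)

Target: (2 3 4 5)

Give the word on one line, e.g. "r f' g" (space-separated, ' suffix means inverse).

g r' f'

  after g: (2 4)
  after r': (1 3)(2 5)
  after f': (2 3 4 5)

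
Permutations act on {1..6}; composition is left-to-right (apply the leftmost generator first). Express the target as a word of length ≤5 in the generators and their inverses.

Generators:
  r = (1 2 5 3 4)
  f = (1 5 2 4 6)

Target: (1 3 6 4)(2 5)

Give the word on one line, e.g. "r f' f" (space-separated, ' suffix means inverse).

f r f

  after f: (1 5 2 4 6)
  after r: (1 3 4 6 2)
  after f: (1 3 6 4)(2 5)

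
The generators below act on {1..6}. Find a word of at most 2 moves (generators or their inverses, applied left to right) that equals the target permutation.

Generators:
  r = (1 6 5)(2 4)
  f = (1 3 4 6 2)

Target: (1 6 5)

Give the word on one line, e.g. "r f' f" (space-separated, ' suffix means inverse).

r' r'

  after r': (1 5 6)(2 4)
  after r': (1 6 5)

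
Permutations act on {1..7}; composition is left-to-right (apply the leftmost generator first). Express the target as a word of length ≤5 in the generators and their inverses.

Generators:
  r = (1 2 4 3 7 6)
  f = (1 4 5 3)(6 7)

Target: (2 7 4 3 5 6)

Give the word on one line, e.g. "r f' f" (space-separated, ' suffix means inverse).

f' r' r' r'

  after f': (1 3 5 4)(6 7)
  after r': (1 4 6 3 5 2)
  after r': (1 2 6 4 7 3 5)
  after r': (2 7 4 3 5 6)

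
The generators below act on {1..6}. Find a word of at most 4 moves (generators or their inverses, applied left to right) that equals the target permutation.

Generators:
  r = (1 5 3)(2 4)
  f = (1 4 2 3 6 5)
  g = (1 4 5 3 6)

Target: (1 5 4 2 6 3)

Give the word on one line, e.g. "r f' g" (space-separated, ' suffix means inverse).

  after f: (1 4 2 3 6 5)
  after g: (1 5 4 2 6 3)

f g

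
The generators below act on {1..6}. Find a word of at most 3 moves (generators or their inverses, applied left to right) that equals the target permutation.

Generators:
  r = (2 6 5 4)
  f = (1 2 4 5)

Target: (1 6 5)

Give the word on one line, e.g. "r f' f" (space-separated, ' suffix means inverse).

  after f: (1 2 4 5)
  after r: (1 6 5)

f r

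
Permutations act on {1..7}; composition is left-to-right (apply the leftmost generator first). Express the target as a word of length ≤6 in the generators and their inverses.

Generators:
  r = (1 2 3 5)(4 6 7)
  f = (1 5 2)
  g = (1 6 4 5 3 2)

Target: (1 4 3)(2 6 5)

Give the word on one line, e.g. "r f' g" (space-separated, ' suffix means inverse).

g g f' f' f'

  after g: (1 6 4 5 3 2)
  after g: (1 4 3)(2 6 5)
  after f': (1 4 3 2 6)
  after f': (1 4 3 5)(2 6)
  after f': (1 4 3)(2 6 5)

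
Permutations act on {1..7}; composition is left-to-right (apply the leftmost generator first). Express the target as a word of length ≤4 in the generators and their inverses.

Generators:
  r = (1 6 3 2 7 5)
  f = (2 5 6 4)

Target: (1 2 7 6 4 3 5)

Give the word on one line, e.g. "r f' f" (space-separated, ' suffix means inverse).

r r f' r

  after r: (1 6 3 2 7 5)
  after r: (1 3 7)(2 5 6)
  after f': (1 3 7)(4 6)
  after r: (1 2 7 6 4 3 5)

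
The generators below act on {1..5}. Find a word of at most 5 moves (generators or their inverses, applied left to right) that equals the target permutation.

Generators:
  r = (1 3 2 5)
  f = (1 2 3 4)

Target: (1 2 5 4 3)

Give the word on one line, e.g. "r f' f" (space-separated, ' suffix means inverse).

r' f f r'

  after r': (1 5 2 3)
  after f: (1 5 3 2 4)
  after f: (1 5 4 2)
  after r': (1 2 5 4 3)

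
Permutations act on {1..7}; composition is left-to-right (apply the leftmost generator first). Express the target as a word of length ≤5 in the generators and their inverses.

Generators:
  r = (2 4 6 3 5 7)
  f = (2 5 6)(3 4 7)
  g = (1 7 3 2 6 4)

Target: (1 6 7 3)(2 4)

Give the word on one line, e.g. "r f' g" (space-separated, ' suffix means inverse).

f' g' r

  after f': (2 6 5)(3 7 4)
  after g': (1 4 7 6 5 3)
  after r: (1 6 7 3)(2 4)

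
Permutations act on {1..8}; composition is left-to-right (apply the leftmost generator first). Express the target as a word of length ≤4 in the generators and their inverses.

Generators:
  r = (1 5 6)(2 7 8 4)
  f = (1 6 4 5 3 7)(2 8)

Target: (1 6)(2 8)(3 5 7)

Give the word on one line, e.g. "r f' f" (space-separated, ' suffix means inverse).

  after f: (1 6 4 5 3 7)(2 8)
  after r': (1 5 3 2 7 6 8 4)
  after r': (3 4 6 7 5)
  after f: (1 6)(2 8)(3 5 7)

f r' r' f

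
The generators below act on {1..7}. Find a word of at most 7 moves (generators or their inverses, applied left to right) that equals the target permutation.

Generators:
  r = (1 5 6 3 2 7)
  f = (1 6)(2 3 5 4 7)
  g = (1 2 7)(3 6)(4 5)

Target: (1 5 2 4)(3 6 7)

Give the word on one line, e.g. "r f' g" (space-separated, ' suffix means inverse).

  after g: (1 2 7)(3 6)(4 5)
  after r': (1 3 5 4)
  after g: (1 6 3 4 2 7)
  after f': (2 4 7 6)(3 5)
  after r: (1 5 2 4)(3 6 7)

g r' g f' r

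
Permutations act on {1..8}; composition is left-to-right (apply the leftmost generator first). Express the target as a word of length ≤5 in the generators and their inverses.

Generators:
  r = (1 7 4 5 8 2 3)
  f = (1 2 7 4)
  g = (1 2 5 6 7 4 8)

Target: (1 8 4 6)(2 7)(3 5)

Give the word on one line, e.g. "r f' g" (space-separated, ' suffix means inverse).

g' g' r f' r

  after g': (1 8 4 7 6 5 2)
  after g': (1 4 6 2 8 7 5)
  after r: (1 5 7 8 4 6 3)
  after f': (1 5 2)(3 4 6)(7 8)
  after r: (1 8 4 6)(2 7)(3 5)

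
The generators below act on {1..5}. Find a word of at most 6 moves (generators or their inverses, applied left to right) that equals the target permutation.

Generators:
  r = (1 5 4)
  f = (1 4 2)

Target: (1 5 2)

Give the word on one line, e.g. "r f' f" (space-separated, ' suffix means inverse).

  after r': (1 4 5)
  after f: (1 2)(4 5)
  after r: (1 2 5)
  after f': (1 4)(2 5)
  after r': (1 5 2)

r' f r f' r'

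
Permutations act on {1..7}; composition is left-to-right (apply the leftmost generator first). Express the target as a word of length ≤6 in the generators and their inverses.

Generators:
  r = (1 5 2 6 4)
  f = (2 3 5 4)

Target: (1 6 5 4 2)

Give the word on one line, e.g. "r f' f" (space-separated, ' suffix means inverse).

  after r': (1 4 6 2 5)
  after f: (1 2 4 6 3 5)
  after r: (1 6 3 2)
  after f: (1 6 5 4 2)

r' f r f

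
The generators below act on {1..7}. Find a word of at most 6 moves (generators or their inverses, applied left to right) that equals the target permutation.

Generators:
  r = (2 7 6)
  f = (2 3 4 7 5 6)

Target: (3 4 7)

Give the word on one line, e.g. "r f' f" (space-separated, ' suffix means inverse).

f' r f' r

  after f': (2 6 5 7 4 3)
  after r: (3 7 4)(5 6)
  after f': (2 6 7 3 4)
  after r: (3 4 7)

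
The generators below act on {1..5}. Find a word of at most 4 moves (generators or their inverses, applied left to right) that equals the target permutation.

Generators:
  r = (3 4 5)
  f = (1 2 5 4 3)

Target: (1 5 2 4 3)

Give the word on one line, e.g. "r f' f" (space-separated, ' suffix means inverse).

  after r': (3 5 4)
  after r': (3 4 5)
  after f: (1 2 5)
  after f: (1 5 2 4 3)

r' r' f f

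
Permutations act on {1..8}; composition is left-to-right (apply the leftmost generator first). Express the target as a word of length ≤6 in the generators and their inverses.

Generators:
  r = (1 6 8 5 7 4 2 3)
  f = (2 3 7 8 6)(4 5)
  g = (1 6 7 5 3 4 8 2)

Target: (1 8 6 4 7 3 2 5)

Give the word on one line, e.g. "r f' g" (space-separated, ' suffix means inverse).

  after f: (2 3 7 8 6)(4 5)
  after r': (1 3 5 7 6 4 8)
  after g': (1 5 6 3 7)(2 8)
  after g': (1 7 2 4 3 6 5)
  after f: (1 8 6 4 7 3 2 5)

f r' g' g' f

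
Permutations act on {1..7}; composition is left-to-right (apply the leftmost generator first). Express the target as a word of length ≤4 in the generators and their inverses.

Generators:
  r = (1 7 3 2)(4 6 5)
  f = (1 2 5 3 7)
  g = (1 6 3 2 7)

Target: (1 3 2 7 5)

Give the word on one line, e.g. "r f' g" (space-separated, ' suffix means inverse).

  after f': (1 7 3 5 2)
  after f': (1 3 2 7 5)

f' f'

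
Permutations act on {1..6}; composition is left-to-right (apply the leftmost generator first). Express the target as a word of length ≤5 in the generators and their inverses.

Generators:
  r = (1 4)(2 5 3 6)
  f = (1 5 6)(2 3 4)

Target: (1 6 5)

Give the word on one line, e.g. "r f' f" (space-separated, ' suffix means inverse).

f r f' r'

  after f: (1 5 6)(2 3 4)
  after r: (1 3)(2 6 4 5)
  after f': (1 2 5 4)(3 6)
  after r': (1 6 5)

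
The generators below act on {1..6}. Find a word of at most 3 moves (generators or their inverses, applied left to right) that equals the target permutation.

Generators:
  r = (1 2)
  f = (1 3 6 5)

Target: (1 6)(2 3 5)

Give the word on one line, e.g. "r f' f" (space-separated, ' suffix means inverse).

  after f: (1 3 6 5)
  after r: (1 3 6 5 2)
  after f: (1 6)(2 3 5)

f r f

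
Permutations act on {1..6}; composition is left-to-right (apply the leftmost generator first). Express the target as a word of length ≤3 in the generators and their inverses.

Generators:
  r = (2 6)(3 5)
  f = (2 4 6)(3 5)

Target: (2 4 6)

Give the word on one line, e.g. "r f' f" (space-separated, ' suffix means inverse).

  after f': (2 6 4)(3 5)
  after f': (2 4 6)

f' f'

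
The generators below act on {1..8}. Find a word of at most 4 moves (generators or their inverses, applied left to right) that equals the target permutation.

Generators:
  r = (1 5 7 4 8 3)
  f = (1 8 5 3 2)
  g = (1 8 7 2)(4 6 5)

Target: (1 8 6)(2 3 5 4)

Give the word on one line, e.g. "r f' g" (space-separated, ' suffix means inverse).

  after r': (1 3 8 4 7 5)
  after g: (1 3 7 4 2)(5 8 6)
  after r': (1 8 6)(2 3 5 4)

r' g r'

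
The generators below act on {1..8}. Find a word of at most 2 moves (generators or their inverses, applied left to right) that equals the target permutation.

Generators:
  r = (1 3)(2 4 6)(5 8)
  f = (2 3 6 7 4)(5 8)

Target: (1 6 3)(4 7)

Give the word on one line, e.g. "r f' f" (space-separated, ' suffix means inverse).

  after r: (1 3)(2 4 6)(5 8)
  after f: (1 6 3)(4 7)

r f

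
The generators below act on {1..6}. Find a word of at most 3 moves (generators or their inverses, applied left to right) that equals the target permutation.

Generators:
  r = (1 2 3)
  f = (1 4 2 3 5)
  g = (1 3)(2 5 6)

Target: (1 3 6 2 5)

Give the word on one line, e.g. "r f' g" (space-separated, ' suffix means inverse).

g' r g'

  after g': (1 3)(2 6 5)
  after r: (2 6 5 3)
  after g': (1 3 6 2 5)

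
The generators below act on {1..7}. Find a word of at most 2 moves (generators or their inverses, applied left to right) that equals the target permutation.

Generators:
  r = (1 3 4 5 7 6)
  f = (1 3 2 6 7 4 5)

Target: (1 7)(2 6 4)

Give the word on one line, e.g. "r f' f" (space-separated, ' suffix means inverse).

r' f

  after r': (1 6 7 5 4 3)
  after f: (1 7)(2 6 4)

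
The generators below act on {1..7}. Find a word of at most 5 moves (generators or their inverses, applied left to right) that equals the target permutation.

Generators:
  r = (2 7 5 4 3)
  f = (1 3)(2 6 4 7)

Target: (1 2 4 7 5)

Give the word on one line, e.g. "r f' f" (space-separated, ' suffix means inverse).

  after f: (1 3)(2 6 4 7)
  after r': (1 4 2 6 5 7 3)
  after r': (1 5 2 6 7 4 3)
  after r': (1 7 5 3)(2 6)
  after f: (1 2 4 7 5)

f r' r' r' f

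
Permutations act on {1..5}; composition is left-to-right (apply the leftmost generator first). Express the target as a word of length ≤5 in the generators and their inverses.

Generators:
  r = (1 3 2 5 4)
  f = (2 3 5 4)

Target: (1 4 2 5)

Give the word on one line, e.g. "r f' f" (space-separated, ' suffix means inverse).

  after r': (1 4 5 2 3)
  after f: (1 2 5 3)
  after r': (1 3 4 5)
  after f: (1 5)(2 3)
  after f: (1 4 2 5)

r' f r' f f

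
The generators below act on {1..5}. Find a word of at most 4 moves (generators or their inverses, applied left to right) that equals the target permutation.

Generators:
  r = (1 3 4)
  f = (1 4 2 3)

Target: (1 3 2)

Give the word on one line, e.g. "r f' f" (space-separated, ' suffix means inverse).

  after r': (1 4 3)
  after f: (1 2 3 4)
  after f: (1 3 2)

r' f f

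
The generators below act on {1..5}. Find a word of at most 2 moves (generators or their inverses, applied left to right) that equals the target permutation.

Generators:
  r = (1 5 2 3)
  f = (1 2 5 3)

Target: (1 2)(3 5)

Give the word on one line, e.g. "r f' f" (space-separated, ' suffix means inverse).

  after r: (1 5 2 3)
  after r: (1 2)(3 5)

r r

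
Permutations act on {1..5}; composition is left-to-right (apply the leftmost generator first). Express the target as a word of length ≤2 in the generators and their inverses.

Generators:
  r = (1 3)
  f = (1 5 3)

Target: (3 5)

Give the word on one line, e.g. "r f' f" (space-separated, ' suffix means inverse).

r' f

  after r': (1 3)
  after f: (3 5)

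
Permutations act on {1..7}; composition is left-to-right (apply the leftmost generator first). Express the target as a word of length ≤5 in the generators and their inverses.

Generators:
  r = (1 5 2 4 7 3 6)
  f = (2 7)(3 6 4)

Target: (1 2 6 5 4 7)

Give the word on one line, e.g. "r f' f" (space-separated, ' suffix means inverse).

f' r' f' r' f

  after f': (2 7)(3 4 6)
  after r': (1 6 7 5)(2 4 3)
  after f': (1 3 7 5)(2 6)
  after r': (1 7)(2 3 4)(5 6)
  after f: (1 2 6 5 4 7)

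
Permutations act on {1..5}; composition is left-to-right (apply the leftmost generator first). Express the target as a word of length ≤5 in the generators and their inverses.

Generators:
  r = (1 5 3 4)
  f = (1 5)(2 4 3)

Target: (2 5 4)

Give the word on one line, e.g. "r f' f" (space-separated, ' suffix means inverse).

f' r r r

  after f': (1 5)(2 3 4)
  after r: (1 3)(2 4)
  after r: (1 4 2)(3 5)
  after r: (2 5 4)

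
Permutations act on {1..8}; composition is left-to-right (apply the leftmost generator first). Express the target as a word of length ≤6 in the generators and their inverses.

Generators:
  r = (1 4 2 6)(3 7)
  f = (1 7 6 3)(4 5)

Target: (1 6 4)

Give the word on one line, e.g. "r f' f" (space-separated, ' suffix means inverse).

r f f r' r'

  after r: (1 4 2 6)(3 7)
  after f: (1 5 4 2 3 6 7)
  after f: (1 4 2)
  after r': (2 6)(3 7)
  after r': (1 6 4)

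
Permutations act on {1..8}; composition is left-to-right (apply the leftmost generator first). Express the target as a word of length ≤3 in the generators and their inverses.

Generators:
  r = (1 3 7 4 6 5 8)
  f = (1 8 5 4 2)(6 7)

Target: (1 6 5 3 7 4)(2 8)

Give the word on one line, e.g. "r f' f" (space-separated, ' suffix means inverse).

  after f': (1 2 4 5 8)(6 7)
  after f': (1 4 8 2 5)
  after r: (1 6 5 3 7 4)(2 8)

f' f' r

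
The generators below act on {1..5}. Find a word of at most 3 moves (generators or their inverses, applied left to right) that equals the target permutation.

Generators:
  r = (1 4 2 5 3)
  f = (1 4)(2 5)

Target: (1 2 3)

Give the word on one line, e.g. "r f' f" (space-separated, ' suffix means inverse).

f r

  after f: (1 4)(2 5)
  after r: (1 2 3)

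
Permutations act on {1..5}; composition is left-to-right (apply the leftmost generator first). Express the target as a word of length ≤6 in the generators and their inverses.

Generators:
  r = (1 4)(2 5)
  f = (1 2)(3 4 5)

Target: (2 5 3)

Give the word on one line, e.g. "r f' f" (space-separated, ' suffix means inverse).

  after r': (1 4)(2 5)
  after f: (1 5)(2 3 4)
  after r': (1 2 3)(4 5)
  after f': (2 5 3)

r' f r' f'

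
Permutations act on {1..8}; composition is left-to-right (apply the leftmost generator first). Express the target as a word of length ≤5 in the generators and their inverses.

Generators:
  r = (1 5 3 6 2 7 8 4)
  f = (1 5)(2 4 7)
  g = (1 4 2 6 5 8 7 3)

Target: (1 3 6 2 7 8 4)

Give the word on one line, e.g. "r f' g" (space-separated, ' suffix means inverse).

f f f r

  after f: (1 5)(2 4 7)
  after f: (2 7 4)
  after f: (1 5)
  after r: (1 3 6 2 7 8 4)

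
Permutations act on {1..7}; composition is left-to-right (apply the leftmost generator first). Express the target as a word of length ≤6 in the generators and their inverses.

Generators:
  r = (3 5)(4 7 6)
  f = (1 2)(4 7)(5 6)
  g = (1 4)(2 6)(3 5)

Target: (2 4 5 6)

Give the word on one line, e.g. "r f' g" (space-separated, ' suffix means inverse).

r' g r' g' f'

  after r': (3 5)(4 6 7)
  after g: (1 4 2 6 7)
  after r': (1 6 4 2 7)(3 5)
  after g': (1 2 7 4 6)
  after f': (2 4 5 6)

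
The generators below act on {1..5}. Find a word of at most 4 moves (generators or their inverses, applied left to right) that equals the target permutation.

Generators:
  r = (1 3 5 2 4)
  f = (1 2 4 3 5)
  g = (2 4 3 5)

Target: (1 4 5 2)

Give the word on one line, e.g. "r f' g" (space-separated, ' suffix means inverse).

  after r: (1 3 5 2 4)
  after g: (1 5 4)(2 3)
  after r: (1 2 5)(3 4)
  after f: (1 4 5 2)

r g r f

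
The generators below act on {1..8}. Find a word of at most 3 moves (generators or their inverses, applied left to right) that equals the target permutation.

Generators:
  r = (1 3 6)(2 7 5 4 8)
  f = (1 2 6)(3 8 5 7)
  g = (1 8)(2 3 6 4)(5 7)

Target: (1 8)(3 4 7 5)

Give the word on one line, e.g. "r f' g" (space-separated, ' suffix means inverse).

  after f': (1 6 2)(3 7 5 8)
  after g: (1 4 2 8 6 3 5)
  after r: (1 8)(3 4 7 5)

f' g r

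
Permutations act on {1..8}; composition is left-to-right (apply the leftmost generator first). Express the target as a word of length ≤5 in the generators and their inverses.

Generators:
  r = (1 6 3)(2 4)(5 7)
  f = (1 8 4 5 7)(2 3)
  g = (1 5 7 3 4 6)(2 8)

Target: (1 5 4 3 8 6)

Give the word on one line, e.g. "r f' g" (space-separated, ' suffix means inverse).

r' g' f' r r

  after r': (1 3 6)(2 4)(5 7)
  after g': (1 7)(2 3 4 8)
  after f': (1 5 4)(3 8)
  after r: (1 7 5 2 4 6 3 8)
  after r: (1 5 4 3 8 6)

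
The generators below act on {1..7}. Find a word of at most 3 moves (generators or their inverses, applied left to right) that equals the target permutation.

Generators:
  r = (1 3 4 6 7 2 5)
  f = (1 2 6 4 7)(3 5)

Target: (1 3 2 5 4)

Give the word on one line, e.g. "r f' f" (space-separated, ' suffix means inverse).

r f' f'

  after r: (1 3 4 6 7 2 5)
  after f': (1 5 7)(2 3 6 4)
  after f': (1 3 2 5 4)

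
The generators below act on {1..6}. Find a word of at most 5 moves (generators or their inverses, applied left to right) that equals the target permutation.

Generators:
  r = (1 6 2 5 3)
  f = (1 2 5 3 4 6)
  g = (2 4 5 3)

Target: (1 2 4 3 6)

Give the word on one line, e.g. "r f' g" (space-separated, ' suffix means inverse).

  after g': (2 3 5 4)
  after f': (1 6 4)(2 5 3)
  after f': (1 4 6 3)
  after r: (1 4 2 5 3 6)
  after g': (1 2 4 3 6)

g' f' f' r g'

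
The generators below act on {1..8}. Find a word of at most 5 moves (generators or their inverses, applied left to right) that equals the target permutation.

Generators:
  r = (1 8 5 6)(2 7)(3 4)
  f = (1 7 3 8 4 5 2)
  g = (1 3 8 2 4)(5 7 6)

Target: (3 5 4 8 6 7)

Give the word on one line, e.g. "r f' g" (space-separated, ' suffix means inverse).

f r g' f g

  after f: (1 7 3 8 4 5 2)
  after r: (1 2 8 3 5 7 4 6)
  after g': (1 8)(2 3 6 4 7)
  after f: (1 4 3 6 5 2 8 7)
  after g: (3 5 4 8 6 7)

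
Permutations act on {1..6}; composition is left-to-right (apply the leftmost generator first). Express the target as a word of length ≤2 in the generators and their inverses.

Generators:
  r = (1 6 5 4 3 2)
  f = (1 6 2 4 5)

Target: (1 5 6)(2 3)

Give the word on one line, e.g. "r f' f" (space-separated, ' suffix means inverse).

f r

  after f: (1 6 2 4 5)
  after r: (1 5 6)(2 3)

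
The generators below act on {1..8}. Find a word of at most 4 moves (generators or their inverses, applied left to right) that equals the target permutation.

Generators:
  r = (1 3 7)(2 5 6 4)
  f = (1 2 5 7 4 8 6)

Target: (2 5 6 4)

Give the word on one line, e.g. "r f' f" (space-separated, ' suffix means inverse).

  after r': (1 7 3)(2 4 6 5)
  after r': (1 3 7)(2 6)(4 5)
  after r': (2 5 6 4)

r' r' r'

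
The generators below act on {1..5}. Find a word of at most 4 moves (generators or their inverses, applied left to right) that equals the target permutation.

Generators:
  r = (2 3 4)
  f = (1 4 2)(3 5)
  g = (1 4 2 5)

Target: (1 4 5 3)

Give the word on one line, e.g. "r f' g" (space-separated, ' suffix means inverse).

  after r: (2 3 4)
  after r: (2 4 3)
  after f: (1 4 5 3)

r r f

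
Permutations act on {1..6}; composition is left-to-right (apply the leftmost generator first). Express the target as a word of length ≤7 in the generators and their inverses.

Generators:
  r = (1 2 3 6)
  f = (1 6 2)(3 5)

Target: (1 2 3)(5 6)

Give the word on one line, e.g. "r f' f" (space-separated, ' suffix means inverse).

r' f' r' r' r'

  after r': (1 6 3 2)
  after f': (3 6 5)
  after r': (1 6 5 2)
  after r': (1 3 2 6 5)
  after r': (1 2 3)(5 6)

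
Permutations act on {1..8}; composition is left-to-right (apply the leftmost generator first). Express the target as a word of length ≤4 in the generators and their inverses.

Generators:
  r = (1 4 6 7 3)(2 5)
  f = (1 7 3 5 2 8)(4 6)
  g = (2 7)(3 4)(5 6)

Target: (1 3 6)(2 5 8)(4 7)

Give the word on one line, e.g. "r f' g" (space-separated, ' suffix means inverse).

f g f' f'

  after f: (1 7 3 5 2 8)(4 6)
  after g: (1 2 8)(3 6)(4 5 7)
  after f': (1 5)(3 4)(6 7)
  after f': (1 3 6)(2 5 8)(4 7)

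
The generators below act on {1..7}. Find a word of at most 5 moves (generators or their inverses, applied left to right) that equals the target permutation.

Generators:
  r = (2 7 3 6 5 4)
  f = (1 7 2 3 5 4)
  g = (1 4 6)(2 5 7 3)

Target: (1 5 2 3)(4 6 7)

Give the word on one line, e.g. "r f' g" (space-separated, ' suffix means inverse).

f' g' r' f' r'

  after f': (1 4 5 3 2 7)
  after g': (2 5 7 6 4)
  after r': (2 6 5)(3 7)
  after f': (1 4 5 7 2 6 3)
  after r': (1 5 2 3)(4 6 7)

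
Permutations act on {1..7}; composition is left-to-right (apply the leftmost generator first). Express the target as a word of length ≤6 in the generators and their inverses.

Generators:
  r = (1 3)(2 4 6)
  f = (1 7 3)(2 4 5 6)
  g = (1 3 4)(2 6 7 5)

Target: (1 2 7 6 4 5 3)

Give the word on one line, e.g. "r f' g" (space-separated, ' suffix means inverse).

f g f' f'

  after f: (1 7 3)(2 4 5 6)
  after g: (1 5 7 4 2)
  after f': (1 4 6 5)(2 3 7)
  after f': (1 2 7 6 4 5 3)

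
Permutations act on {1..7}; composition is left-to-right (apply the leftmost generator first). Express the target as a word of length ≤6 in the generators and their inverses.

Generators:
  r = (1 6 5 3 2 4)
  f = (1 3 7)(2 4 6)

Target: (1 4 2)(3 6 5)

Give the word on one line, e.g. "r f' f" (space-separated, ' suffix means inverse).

f' r' f' r f

  after f': (1 7 3)(2 6 4)
  after r': (1 7 5 6 2)(3 4)
  after f': (1 3 2 7 5 4)
  after r: (1 2 7 3 4 6 5)
  after f: (1 4 2)(3 6 5)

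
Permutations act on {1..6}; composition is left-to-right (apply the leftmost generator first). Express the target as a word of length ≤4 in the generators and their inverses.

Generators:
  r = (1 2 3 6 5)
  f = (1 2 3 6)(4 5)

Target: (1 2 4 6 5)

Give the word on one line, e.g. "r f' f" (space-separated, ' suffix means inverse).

  after r': (1 5 6 3 2)
  after r': (1 6 2 5 3)
  after f': (1 3 6)(2 4 5)
  after r': (1 2 4 6 5)

r' r' f' r'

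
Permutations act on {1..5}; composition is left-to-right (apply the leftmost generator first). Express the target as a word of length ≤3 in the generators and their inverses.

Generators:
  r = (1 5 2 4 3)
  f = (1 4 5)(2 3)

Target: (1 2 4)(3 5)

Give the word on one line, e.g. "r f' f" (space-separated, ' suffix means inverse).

  after f: (1 4 5)(2 3)
  after r': (1 2 4)(3 5)

f r'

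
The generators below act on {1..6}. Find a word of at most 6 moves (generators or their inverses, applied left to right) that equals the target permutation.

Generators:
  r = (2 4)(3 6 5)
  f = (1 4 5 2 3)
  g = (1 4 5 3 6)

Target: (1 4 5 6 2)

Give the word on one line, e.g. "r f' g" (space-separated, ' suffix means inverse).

g' r' f' r'

  after g': (1 6 3 5 4)
  after r': (1 3 6 5 2 4)
  after f': (1 2)(3 6 4)
  after r': (1 4 5 6 2)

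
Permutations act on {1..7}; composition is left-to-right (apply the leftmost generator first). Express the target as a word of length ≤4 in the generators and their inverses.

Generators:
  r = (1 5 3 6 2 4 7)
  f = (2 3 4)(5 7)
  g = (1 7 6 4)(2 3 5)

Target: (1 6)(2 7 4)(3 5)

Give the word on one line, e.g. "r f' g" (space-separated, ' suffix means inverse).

f g' g' f'

  after f: (2 3 4)(5 7)
  after g': (1 4 5)(3 6 7)
  after g': (1 6)(2 5 4 3 7)
  after f': (1 6)(2 7 4)(3 5)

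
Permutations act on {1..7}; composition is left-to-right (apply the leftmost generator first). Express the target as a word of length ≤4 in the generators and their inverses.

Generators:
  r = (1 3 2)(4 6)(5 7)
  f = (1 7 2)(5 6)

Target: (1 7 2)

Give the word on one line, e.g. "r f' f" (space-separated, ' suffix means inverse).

  after f': (1 2 7)(5 6)
  after f': (1 7 2)

f' f'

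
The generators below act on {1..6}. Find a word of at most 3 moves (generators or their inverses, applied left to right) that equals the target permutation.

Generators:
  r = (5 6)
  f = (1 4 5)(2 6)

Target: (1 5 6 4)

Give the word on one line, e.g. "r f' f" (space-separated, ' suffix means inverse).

  after r': (5 6)
  after f: (1 4 5 2 6)
  after f: (1 5 6 4)

r' f f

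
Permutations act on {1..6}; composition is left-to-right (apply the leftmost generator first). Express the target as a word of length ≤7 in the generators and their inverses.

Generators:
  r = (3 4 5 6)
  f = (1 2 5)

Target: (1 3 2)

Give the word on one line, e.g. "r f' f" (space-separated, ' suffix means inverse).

  after r: (3 4 5 6)
  after r: (3 5)(4 6)
  after f': (1 5 3 2)(4 6)
  after r': (1 4 5 6 3 2)
  after r': (1 3 2)

r r f' r' r'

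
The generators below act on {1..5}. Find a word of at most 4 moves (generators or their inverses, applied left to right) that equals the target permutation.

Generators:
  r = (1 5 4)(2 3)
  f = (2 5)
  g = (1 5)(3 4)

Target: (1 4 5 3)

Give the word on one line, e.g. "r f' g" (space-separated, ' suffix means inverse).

  after f': (2 5)
  after g': (1 5 2)(3 4)
  after r: (1 4 2 5 3)
  after f': (1 4 5 3)

f' g' r f'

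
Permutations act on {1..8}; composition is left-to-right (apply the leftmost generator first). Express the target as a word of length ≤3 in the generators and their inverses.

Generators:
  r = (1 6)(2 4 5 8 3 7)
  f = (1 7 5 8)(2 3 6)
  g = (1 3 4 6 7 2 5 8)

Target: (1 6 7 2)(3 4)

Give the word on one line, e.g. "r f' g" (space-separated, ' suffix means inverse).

f g'

  after f: (1 7 5 8)(2 3 6)
  after g': (1 6 7 2)(3 4)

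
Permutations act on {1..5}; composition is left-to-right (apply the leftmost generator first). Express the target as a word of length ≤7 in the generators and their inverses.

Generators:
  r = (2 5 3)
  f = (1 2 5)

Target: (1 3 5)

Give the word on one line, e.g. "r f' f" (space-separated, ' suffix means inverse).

r f r r f

  after r: (2 5 3)
  after f: (1 2)(3 5)
  after r: (1 5 2)
  after r: (1 3 2)
  after f: (1 3 5)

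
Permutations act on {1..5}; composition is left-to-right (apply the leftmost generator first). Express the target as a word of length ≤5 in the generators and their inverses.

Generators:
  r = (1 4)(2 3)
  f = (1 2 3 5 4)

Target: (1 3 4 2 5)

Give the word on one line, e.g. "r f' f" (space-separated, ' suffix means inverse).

f' f' f'

  after f': (1 4 5 3 2)
  after f': (1 5 2 4 3)
  after f': (1 3 4 2 5)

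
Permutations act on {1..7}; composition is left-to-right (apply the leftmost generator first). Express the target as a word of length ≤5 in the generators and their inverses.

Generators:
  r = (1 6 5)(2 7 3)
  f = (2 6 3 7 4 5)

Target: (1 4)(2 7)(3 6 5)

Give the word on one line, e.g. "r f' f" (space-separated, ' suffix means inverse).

  after f': (2 5 4 7 3 6)
  after r': (1 5 4 2 6 3)
  after f': (1 4 5 7 3)
  after r': (1 4 6)(2 3 5)
  after r': (1 4)(2 7)(3 6 5)

f' r' f' r' r'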